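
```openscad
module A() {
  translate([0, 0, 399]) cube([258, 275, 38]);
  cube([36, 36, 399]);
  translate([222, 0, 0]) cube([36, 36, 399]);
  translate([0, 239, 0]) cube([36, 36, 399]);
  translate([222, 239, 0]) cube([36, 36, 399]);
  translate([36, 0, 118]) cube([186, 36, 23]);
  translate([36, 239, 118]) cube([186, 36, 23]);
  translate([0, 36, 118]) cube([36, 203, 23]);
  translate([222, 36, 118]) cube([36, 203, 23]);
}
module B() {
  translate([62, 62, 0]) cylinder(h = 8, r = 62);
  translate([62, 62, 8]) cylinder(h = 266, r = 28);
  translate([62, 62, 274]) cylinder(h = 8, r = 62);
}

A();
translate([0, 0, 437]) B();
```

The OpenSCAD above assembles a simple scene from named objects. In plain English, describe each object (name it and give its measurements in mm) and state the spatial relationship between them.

A is a four-legged stool. The seat is a 258×275×38 mm slab whose top surface is at z = 437 mm; four square legs, each 36×36 mm in cross-section, run from the floor (z = 0) to the underside of the seat, each flush with a corner of the seat. Four stretchers, 36 mm wide and 23 mm tall, connect adjacent legs with their undersides at z = 118 mm, each running between the inner faces of the legs it joins and aligned with the legs' outer faces on the other axis.

B is a spool: two coaxial disc flanges of radius 62 mm and thickness 8 mm, joined by a core cylinder of radius 28 mm and height 266 mm. The lower flange rests on z = 0 and the three cylinders share a vertical axis.

The spool is on top of the stool.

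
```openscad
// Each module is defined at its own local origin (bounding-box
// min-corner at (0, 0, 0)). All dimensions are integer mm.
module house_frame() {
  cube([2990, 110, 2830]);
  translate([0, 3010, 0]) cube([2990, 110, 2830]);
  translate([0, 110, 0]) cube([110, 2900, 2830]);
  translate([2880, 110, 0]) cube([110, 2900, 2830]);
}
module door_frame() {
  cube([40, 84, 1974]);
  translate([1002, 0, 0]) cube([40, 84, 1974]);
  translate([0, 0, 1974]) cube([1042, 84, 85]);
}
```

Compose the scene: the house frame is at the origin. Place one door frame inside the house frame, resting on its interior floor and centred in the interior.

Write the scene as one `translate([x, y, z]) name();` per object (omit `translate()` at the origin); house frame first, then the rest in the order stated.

house_frame();
translate([974, 1518, 0]) door_frame();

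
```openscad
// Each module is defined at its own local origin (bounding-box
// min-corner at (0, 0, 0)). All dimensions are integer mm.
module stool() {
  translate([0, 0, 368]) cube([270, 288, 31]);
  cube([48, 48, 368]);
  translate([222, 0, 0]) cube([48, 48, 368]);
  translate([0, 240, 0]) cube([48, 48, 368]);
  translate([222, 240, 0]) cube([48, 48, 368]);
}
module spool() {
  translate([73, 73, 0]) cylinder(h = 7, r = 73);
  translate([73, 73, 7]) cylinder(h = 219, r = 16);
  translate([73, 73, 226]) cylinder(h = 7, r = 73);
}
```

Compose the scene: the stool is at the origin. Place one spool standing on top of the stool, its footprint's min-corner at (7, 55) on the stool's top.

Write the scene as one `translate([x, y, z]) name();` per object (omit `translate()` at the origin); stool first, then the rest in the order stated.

stool();
translate([7, 55, 399]) spool();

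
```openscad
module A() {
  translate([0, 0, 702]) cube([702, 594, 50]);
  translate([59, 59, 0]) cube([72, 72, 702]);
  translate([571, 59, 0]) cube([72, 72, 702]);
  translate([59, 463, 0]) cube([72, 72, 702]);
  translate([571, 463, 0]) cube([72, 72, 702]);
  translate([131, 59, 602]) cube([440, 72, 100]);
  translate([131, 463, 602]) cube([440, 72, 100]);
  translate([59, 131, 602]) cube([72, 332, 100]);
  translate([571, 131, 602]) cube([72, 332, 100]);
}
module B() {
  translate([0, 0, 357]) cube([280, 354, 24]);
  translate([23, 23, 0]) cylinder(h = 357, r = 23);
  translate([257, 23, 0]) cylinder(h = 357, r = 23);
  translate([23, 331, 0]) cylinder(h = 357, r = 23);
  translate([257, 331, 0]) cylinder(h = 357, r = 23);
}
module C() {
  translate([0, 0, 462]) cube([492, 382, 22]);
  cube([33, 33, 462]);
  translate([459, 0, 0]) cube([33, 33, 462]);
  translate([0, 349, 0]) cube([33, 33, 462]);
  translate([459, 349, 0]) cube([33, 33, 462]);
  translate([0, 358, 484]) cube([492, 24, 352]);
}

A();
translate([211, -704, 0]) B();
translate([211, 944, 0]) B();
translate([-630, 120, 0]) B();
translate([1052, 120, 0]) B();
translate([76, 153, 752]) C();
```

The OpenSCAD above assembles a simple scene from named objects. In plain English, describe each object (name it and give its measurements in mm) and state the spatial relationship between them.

A is a table with a 702×594 mm rectangular top, 50 mm thick, top surface at z = 752 mm, supported by four 72×72 mm square legs, each inset 59 mm from the nearest pair of top edges, running from the floor. Four apron rails, 72 mm thick and 100 mm tall, run between adjacent legs with their top edges flush with the underside of the top and their outer faces flush with the legs' outer faces.

B is a simple wooden stool: a rectangular seat 280 mm (x) by 354 mm (y), 24 mm thick, top face at z = 381 mm, on four round legs, each 46 mm in diameter. The legs rest on z = 0, each leg's axis is inset half a diameter from the nearest pair of seat edges (so the leg's bounding box is flush with the corner).

C is a chair. The seat is a 492×382×22 mm slab with its top at z = 484 mm, on four 33×33 mm corner legs (flush with the seat edges, standing on z = 0). A flat backrest 24 mm thick, 352 mm tall, spans the full seat width and rises from the seat top along its +y edge, rear face flush with the rear of the seat.

Four stools sit around the table at the −y, +y, −x, +x sides. The chair is on top of the table.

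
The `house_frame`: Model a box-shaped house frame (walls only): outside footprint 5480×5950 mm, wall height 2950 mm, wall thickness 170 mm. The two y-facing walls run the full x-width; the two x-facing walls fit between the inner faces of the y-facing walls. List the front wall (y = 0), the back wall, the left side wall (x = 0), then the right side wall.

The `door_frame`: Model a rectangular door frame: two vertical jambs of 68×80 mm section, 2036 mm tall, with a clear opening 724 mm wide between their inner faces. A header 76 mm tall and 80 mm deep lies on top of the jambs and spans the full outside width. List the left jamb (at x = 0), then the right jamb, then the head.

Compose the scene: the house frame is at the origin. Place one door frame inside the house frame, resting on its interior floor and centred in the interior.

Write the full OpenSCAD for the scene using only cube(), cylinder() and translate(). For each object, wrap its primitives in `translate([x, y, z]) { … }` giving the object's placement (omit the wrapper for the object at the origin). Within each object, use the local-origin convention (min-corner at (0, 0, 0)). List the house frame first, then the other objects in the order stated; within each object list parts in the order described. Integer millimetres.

cube([5480, 170, 2950]);
translate([0, 5780, 0]) cube([5480, 170, 2950]);
translate([0, 170, 0]) cube([170, 5610, 2950]);
translate([5310, 170, 0]) cube([170, 5610, 2950]);
translate([2310, 2935, 0]) {
  cube([68, 80, 2036]);
  translate([792, 0, 0]) cube([68, 80, 2036]);
  translate([0, 0, 2036]) cube([860, 80, 76]);
}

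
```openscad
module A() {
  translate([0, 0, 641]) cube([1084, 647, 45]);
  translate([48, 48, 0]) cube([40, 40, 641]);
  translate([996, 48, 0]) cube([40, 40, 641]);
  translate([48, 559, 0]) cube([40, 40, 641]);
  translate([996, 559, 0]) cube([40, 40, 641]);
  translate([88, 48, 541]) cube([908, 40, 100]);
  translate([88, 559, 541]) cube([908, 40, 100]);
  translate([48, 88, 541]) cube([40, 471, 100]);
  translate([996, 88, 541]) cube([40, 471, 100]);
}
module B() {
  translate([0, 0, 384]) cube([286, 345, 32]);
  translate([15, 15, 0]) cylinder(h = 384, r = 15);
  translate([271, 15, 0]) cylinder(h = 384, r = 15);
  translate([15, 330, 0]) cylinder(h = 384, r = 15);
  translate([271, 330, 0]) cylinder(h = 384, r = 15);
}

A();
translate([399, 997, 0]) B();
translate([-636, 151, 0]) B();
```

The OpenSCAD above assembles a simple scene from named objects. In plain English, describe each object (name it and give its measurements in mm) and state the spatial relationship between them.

A is a table: top 1084 mm (x) × 647 mm (y), 45 mm thick, upper face at z = 686 mm, on four 40×40 mm square legs, each inset 48 mm from the nearest pair of top edges, running from z = 0 to the bottom of the top. Four apron rails, 40 mm thick and 100 mm tall, run between adjacent legs with their top edges flush with the underside of the top and their outer faces flush with the legs' outer faces.

B is a four-legged stool. The seat is 286×345 mm, 32 mm thick, top at z = 416 mm. It stands on four round legs, each 30 mm in diameter, from z = 0 to the seat underside, each leg's axis is inset half a diameter from the nearest pair of seat edges (so the leg's bounding box is flush with the corner).

Two stools sit around the table at the +y, −x sides.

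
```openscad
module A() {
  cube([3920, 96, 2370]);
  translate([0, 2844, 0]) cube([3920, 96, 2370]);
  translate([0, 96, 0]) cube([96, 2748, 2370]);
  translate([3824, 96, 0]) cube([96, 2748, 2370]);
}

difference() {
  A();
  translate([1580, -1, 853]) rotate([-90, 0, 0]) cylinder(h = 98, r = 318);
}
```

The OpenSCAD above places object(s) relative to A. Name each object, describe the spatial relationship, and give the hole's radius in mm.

A is a house frame. The house frame has a circular hole through its front wall. The hole's radius is 318 mm.

The subtracted cylinder has r = 318 mm.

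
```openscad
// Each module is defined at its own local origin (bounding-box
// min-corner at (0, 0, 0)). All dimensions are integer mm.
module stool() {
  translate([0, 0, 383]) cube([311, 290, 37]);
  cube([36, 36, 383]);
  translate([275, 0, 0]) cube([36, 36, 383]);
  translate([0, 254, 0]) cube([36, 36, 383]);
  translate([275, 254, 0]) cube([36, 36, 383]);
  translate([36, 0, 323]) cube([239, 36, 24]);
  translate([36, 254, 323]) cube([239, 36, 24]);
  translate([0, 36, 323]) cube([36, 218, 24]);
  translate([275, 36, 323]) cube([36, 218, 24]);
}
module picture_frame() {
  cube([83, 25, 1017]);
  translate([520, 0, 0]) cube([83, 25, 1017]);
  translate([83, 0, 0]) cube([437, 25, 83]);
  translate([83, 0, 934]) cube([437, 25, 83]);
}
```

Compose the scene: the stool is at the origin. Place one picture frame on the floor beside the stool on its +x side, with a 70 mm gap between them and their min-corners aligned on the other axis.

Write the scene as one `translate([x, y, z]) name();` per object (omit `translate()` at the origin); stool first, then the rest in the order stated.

stool();
translate([381, 0, 0]) picture_frame();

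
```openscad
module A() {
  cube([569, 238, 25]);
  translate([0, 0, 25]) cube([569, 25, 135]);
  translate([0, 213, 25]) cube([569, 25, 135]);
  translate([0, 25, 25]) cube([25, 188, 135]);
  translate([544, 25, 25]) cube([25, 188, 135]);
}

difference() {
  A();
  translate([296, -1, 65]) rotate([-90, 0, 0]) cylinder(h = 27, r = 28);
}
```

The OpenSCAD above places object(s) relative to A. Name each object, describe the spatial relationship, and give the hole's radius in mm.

The subtracted cylinder has r = 28 mm.

A is an open box. The open box has a circular hole through its front wall. The hole's radius is 28 mm.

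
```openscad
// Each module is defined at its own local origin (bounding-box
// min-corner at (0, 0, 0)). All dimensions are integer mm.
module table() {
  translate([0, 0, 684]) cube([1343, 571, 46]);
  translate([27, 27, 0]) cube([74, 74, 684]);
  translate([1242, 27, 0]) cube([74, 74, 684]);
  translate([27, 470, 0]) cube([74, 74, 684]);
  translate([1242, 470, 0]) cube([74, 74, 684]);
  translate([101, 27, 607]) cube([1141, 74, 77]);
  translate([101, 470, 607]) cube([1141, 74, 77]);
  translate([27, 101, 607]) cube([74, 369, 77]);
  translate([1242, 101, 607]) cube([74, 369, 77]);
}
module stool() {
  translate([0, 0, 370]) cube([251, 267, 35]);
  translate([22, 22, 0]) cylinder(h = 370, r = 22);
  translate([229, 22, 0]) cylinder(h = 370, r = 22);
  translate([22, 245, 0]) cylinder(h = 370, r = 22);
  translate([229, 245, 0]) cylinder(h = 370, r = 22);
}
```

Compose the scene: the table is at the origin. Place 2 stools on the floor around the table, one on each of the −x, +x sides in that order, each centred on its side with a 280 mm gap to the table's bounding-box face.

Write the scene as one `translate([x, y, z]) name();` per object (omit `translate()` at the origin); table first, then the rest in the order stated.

table();
translate([-531, 152, 0]) stool();
translate([1623, 152, 0]) stool();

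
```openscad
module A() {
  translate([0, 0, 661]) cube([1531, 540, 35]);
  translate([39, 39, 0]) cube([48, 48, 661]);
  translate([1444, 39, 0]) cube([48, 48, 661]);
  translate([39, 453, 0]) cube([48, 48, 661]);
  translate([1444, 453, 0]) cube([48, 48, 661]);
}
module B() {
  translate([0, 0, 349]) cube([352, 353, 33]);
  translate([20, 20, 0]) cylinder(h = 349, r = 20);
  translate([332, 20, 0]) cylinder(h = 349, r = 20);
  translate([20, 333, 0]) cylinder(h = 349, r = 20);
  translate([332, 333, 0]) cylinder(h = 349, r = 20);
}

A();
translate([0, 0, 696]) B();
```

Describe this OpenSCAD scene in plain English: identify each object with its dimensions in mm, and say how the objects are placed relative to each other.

A is a table with a 1531×540 mm rectangular top, 35 mm thick, top surface at z = 696 mm, supported by four 48×48 mm square legs, each inset 39 mm from the nearest pair of top edges, running from the floor.

B is a simple wooden stool: a rectangular seat 352 mm (x) by 353 mm (y), 33 mm thick, top face at z = 382 mm, on four round legs, each 40 mm in diameter. The legs rest on z = 0, each leg's axis is inset half a diameter from the nearest pair of seat edges (so the leg's bounding box is flush with the corner).

The stool is on top of the table.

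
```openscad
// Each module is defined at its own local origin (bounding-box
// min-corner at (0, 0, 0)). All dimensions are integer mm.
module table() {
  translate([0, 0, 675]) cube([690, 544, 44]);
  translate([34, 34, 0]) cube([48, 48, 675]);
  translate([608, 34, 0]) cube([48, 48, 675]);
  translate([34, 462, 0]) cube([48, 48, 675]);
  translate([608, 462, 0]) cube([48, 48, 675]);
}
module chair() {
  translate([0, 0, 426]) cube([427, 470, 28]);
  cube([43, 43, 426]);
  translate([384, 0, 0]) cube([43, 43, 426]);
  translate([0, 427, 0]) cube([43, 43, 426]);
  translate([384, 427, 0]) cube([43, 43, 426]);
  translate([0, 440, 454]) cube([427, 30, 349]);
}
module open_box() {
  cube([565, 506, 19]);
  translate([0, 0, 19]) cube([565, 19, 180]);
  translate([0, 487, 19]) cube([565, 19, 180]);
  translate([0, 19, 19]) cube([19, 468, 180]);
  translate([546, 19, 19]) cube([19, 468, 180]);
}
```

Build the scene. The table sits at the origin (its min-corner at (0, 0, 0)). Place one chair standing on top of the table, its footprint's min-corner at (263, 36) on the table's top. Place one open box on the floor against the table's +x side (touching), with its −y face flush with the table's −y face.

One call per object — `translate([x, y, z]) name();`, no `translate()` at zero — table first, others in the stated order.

table();
translate([263, 36, 719]) chair();
translate([690, 0, 0]) open_box();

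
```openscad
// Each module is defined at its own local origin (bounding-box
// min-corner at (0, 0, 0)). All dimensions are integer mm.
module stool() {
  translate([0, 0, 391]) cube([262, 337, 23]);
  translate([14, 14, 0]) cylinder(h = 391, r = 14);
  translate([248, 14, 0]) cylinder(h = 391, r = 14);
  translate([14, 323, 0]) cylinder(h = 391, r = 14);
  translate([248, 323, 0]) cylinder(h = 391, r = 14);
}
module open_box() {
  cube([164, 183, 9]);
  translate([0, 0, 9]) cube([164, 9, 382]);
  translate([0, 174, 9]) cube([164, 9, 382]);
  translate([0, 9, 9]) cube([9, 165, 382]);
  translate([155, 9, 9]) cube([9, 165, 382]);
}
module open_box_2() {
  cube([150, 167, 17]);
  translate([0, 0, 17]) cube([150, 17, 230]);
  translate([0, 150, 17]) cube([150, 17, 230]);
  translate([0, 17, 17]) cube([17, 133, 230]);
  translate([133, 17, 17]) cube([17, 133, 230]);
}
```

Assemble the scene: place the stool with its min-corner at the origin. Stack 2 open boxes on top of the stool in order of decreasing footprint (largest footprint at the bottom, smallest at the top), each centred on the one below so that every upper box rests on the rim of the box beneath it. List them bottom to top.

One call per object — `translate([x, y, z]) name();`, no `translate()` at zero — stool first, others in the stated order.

stool();
translate([49, 77, 414]) open_box();
translate([56, 85, 805]) open_box_2();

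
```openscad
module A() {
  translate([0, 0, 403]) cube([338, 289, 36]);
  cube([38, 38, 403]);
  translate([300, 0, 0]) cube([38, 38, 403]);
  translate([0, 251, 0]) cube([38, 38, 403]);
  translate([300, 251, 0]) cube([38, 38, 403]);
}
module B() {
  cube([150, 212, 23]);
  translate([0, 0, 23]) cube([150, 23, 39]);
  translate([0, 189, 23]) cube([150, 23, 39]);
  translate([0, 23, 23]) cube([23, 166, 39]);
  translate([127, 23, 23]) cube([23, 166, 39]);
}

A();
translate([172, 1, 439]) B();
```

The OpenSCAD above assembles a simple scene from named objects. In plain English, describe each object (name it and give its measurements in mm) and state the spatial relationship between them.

A is a four-legged stool. The seat is a 338×289×36 mm slab whose top surface is at z = 439 mm; four square legs, each 38×38 mm in cross-section, run from the floor (z = 0) to the underside of the seat, each flush with a corner of the seat.

B is an open storage box with external size 150×212×62 mm and wall thickness 23 mm (the base is also 23 mm thick). The base covers the whole footprint; the four walls stand on the base, with the y-facing walls full-width and the x-facing walls fitting between their inner faces.

The open box is on top of the stool.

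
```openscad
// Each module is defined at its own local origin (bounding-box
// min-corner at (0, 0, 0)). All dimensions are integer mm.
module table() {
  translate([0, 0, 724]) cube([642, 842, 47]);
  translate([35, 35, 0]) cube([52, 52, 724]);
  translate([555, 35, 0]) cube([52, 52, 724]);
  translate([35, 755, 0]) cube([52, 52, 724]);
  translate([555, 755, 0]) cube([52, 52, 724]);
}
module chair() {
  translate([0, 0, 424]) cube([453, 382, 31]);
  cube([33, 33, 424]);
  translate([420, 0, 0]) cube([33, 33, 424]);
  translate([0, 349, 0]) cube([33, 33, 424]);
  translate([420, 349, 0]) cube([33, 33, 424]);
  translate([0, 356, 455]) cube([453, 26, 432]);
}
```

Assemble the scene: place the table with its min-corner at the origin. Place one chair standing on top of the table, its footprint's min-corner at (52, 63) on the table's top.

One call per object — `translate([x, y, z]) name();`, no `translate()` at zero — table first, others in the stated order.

table();
translate([52, 63, 771]) chair();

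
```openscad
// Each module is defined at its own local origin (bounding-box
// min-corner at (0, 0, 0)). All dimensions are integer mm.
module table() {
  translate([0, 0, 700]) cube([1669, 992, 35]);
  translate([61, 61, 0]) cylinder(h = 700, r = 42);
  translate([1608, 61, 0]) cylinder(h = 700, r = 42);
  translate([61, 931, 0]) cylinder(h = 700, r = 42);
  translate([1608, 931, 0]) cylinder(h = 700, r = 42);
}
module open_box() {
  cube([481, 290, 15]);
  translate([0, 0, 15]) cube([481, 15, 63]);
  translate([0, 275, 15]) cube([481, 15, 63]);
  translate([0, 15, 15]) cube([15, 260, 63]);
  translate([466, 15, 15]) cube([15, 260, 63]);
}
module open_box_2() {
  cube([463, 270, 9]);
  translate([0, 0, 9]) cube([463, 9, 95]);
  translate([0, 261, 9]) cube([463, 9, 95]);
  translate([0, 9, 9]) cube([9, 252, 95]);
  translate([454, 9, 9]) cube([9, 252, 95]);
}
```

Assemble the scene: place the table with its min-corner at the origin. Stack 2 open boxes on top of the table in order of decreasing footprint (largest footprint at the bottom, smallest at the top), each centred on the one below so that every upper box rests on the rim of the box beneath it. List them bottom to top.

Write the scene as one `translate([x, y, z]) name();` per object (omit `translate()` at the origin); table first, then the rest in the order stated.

table();
translate([594, 351, 735]) open_box();
translate([603, 361, 813]) open_box_2();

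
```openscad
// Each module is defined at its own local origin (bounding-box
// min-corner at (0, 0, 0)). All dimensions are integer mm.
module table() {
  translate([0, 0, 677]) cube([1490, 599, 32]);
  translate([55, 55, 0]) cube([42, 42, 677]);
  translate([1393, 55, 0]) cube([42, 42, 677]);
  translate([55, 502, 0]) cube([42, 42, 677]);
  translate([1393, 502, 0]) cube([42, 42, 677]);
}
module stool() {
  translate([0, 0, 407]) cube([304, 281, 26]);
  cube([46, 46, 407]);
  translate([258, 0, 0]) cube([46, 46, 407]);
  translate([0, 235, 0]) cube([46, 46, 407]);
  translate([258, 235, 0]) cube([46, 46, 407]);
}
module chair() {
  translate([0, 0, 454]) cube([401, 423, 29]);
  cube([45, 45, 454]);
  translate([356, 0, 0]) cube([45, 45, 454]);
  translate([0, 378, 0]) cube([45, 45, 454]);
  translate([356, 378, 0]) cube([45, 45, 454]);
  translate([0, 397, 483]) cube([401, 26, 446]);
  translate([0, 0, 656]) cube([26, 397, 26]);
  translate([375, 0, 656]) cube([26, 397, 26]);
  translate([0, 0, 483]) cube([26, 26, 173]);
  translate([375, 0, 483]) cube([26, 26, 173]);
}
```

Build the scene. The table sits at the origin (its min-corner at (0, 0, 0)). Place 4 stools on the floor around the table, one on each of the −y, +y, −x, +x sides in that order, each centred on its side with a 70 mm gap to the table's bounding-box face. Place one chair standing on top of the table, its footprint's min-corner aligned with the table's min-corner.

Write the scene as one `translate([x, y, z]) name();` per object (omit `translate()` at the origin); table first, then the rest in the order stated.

table();
translate([593, -351, 0]) stool();
translate([593, 669, 0]) stool();
translate([-374, 159, 0]) stool();
translate([1560, 159, 0]) stool();
translate([0, 0, 709]) chair();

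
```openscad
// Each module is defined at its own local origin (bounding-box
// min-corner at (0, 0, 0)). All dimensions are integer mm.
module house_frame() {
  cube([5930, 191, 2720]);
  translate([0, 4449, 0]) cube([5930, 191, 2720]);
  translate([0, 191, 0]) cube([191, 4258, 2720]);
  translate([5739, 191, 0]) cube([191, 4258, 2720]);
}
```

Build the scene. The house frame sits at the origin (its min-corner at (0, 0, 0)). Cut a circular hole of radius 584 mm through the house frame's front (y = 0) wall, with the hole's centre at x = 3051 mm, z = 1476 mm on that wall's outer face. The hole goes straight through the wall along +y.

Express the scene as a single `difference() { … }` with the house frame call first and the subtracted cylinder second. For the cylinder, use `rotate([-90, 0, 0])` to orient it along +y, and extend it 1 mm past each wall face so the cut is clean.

difference() {
  house_frame();
  translate([3051, -1, 1476]) rotate([-90, 0, 0]) cylinder(h = 193, r = 584);
}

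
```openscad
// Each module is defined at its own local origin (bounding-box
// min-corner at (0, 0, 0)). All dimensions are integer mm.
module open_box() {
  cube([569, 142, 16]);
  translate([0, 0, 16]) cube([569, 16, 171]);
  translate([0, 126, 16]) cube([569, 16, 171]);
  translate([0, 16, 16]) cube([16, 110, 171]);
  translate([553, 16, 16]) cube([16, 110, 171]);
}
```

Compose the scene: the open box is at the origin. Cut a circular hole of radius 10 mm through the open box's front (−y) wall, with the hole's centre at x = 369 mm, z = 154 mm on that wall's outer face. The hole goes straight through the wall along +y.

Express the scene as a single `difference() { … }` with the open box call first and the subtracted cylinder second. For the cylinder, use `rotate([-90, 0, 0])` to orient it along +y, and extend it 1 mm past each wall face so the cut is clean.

difference() {
  open_box();
  translate([369, -1, 154]) rotate([-90, 0, 0]) cylinder(h = 18, r = 10);
}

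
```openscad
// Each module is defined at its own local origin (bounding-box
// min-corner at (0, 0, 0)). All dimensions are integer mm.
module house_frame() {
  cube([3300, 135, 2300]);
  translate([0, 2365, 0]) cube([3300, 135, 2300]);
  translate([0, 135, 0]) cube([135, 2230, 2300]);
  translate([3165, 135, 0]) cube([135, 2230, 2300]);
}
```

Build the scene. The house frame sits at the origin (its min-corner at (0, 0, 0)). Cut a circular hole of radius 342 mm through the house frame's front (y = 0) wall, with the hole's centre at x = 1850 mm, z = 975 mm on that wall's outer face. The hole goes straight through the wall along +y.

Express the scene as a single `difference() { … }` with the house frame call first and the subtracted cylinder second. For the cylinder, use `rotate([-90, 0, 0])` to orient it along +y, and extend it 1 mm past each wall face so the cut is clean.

difference() {
  house_frame();
  translate([1850, -1, 975]) rotate([-90, 0, 0]) cylinder(h = 137, r = 342);
}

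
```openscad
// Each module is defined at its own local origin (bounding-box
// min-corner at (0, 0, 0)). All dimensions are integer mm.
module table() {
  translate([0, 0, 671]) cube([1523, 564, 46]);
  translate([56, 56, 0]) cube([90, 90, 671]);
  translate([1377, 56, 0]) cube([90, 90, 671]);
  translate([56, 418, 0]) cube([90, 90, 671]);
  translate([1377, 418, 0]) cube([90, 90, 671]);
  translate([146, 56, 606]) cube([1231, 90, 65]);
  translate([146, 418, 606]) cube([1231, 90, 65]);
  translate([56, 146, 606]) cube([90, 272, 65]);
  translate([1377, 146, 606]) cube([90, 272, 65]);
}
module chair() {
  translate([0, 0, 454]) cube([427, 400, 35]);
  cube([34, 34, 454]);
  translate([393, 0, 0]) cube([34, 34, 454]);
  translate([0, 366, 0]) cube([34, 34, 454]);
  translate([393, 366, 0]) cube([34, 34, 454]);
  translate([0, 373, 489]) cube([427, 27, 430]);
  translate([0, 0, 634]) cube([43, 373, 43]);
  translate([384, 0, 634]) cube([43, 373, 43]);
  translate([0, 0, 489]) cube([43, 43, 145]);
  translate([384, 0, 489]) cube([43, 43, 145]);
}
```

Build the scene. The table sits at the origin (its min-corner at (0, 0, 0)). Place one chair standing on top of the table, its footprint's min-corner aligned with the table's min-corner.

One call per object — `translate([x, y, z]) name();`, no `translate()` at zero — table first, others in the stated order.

table();
translate([0, 0, 717]) chair();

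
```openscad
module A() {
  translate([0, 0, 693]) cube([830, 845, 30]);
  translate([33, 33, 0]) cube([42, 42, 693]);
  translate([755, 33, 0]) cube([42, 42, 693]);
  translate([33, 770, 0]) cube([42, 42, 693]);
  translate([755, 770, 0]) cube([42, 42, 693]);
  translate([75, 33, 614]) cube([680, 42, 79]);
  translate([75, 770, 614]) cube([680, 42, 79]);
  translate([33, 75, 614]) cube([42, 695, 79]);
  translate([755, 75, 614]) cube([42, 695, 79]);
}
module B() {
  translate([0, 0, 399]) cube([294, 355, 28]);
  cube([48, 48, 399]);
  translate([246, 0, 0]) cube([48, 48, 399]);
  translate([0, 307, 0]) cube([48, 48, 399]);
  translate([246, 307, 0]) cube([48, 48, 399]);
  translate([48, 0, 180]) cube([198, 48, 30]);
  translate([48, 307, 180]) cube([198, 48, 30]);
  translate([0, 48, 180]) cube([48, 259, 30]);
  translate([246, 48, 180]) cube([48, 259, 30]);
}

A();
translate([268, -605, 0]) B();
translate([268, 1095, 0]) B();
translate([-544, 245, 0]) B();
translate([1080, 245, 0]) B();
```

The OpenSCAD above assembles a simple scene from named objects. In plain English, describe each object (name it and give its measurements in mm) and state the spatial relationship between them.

A is a rectangular dining table. The top is 830×845×30 mm with its upper surface at z = 723 mm. It stands on four 42×42 mm square legs, each inset 33 mm from the nearest pair of top edges, running from the floor to the underside of the top. Four apron rails, 42 mm thick and 79 mm tall, run between adjacent legs with their top edges flush with the underside of the top and their outer faces flush with the legs' outer faces.

B is a simple wooden stool: a rectangular seat 294 mm (x) by 355 mm (y), 28 mm thick, top face at z = 427 mm, on four square legs, each 48×48 mm in cross-section. The legs rest on z = 0, each flush with a corner of the seat. Four stretchers, 48 mm wide and 30 mm tall, connect adjacent legs with their undersides at z = 180 mm, each running between the inner faces of the legs it joins and aligned with the legs' outer faces on the other axis.

Four stools sit around the table at the −y, +y, −x, +x sides.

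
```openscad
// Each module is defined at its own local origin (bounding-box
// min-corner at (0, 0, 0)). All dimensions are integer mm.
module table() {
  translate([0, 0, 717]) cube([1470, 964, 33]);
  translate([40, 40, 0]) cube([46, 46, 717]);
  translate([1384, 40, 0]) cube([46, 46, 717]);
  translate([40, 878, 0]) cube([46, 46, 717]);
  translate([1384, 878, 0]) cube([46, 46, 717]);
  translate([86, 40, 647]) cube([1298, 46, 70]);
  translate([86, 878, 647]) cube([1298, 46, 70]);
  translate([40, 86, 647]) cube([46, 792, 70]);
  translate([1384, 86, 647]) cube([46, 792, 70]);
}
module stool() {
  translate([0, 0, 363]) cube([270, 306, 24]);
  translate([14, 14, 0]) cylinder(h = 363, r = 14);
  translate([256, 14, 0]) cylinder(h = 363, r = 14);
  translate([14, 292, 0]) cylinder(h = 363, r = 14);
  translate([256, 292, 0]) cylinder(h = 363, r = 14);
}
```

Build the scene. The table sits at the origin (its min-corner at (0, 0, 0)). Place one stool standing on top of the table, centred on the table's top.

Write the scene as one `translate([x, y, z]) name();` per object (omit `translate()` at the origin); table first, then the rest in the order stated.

table();
translate([600, 329, 750]) stool();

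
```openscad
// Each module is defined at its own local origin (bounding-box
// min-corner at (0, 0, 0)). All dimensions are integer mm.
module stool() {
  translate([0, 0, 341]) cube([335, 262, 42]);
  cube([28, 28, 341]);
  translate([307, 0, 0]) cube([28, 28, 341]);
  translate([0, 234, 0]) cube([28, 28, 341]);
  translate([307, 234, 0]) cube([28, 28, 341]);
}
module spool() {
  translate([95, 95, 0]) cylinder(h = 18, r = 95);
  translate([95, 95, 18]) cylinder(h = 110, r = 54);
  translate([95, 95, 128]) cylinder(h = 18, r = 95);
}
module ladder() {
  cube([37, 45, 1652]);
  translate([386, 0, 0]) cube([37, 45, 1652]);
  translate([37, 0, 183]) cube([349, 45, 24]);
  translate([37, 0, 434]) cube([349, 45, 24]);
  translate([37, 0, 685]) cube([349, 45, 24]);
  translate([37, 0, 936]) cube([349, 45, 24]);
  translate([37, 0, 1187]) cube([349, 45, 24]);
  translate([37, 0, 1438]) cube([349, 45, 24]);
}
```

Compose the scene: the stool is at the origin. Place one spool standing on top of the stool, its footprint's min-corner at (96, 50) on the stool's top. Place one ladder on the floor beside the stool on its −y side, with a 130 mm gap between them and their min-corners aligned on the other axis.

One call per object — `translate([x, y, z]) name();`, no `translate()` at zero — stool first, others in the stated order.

stool();
translate([96, 50, 383]) spool();
translate([0, -175, 0]) ladder();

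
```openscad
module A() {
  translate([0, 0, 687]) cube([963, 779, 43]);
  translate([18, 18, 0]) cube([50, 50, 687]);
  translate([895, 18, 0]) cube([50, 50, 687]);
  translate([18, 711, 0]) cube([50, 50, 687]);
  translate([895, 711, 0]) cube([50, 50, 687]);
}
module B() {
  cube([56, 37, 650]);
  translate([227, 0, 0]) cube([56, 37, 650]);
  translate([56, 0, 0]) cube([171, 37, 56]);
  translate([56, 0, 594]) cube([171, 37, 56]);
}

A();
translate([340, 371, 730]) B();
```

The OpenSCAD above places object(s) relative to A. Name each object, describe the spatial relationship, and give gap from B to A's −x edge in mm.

The picture frame's min-x is at 340; the table's min-x is 0; gap = 340 mm.

A is a table. B is a picture frame. The picture frame is on top of the table, centred. The gap from the picture frame to the table's −x edge is 340 mm.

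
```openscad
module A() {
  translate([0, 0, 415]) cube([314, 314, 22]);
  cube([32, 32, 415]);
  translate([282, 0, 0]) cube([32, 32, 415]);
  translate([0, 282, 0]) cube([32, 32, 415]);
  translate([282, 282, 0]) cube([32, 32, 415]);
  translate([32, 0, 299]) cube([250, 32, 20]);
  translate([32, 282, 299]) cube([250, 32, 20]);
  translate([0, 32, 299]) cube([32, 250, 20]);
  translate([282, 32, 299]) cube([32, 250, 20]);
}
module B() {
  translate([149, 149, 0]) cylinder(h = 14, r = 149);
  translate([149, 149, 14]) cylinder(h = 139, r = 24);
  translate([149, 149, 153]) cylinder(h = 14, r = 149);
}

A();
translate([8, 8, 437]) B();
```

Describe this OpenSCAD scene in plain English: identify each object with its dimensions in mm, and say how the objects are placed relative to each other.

A is a simple wooden stool: a rectangular seat 314 mm (x) by 314 mm (y), 22 mm thick, top face at z = 437 mm, on four square legs, each 32×32 mm in cross-section. The legs rest on z = 0, each flush with a corner of the seat. Four stretchers, 32 mm wide and 20 mm tall, connect adjacent legs with their undersides at z = 299 mm, each running between the inner faces of the legs it joins and aligned with the legs' outer faces on the other axis.

B is a spool: two coaxial disc flanges of radius 149 mm and thickness 14 mm, joined by a core cylinder of radius 24 mm and height 139 mm. The lower flange rests on z = 0 and the three cylinders share a vertical axis.

The spool is on top of the stool, centred.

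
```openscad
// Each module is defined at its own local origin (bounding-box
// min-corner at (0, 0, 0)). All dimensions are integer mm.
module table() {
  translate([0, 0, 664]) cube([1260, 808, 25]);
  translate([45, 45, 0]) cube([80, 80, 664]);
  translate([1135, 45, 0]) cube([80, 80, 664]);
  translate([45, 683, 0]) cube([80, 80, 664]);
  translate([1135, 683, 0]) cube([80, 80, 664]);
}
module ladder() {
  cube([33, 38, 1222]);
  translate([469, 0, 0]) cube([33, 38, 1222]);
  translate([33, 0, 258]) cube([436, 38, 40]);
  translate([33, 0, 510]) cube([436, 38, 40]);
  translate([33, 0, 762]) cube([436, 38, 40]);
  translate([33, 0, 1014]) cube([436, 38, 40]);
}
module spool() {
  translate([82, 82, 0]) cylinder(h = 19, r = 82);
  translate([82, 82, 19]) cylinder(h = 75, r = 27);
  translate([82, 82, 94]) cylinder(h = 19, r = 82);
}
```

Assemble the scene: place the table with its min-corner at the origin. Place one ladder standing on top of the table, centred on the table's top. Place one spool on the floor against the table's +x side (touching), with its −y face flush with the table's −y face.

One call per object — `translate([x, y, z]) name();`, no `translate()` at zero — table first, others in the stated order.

table();
translate([379, 385, 689]) ladder();
translate([1260, 0, 0]) spool();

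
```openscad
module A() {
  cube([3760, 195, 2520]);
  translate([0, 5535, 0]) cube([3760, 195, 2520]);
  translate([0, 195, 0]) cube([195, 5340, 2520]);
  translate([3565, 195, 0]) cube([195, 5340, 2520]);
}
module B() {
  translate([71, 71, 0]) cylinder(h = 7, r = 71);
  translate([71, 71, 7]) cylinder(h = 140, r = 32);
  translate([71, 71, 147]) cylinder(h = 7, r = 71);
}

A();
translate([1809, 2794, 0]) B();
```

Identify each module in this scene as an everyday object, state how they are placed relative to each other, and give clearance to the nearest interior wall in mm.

Clearances: x = 1614, y = 2599; minimum 1614 mm.

A is a house frame. B is a spool. The spool sits inside the house frame, centred. The clearance to the nearest interior wall is 1614 mm.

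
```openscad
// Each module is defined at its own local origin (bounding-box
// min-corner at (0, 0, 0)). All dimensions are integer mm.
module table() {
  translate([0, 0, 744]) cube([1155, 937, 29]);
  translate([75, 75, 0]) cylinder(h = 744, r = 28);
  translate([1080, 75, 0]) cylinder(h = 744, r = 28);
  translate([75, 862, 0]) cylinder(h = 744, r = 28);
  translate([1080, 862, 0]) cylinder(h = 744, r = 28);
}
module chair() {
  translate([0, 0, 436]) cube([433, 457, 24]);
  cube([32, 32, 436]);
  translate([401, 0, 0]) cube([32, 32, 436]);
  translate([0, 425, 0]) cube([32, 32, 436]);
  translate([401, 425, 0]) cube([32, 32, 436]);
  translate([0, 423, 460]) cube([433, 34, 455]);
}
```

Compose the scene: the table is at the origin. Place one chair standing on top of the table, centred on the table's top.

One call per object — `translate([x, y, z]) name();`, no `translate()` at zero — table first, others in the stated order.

table();
translate([361, 240, 773]) chair();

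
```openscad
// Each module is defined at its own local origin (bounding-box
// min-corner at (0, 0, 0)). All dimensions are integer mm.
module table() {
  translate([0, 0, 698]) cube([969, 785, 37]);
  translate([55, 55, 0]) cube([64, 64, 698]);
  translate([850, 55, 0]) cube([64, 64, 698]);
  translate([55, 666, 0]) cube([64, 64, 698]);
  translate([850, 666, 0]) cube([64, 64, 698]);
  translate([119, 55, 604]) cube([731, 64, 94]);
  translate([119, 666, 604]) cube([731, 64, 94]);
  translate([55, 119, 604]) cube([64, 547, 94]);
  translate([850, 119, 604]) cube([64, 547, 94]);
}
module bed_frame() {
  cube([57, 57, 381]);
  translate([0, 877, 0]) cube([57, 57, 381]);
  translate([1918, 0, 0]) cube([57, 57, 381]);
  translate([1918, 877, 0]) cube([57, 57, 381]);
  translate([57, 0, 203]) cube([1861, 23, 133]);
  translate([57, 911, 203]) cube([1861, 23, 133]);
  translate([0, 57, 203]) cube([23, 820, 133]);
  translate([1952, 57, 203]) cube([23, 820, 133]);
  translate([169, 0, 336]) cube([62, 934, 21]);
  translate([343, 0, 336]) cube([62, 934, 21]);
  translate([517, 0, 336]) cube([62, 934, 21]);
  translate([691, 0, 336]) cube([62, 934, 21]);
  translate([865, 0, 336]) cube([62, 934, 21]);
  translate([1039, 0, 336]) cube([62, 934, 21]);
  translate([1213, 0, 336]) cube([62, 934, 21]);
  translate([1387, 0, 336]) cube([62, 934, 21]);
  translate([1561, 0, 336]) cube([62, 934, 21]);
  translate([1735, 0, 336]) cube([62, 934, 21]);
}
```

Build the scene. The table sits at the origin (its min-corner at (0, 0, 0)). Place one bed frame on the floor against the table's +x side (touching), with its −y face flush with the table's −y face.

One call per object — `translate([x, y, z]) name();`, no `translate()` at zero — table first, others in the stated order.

table();
translate([969, 0, 0]) bed_frame();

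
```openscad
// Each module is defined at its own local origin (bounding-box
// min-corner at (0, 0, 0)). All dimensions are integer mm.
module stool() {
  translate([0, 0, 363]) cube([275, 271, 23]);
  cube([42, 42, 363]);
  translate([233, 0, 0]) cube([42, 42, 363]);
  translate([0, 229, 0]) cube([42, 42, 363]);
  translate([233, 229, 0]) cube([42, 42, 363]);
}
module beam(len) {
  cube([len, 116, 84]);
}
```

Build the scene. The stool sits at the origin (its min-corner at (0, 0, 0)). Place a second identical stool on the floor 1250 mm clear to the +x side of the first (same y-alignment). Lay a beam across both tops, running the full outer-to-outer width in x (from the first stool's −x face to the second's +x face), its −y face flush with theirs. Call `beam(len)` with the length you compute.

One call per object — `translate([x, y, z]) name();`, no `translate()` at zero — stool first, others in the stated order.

stool();
translate([1525, 0, 0]) stool();
translate([0, 0, 386]) beam(1800);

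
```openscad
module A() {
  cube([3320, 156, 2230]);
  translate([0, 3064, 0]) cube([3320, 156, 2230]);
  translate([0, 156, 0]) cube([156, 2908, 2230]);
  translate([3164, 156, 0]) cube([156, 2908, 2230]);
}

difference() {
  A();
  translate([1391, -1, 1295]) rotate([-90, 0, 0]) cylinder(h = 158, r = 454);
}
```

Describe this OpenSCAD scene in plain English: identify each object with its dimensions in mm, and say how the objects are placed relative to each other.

A is the wall frame of a small rectangular building: four walls, each 2230 mm tall and 156 mm thick, enclosing a footprint 3320 mm (x) by 3220 mm (y) outside-to-outside, with no floor or roof. The front and back walls (the −y and +y sides) span the full width; the two side walls fit between them.

The house frame has a circular hole of radius 454 mm through its front wall, centred at (x = 1391, z = 1295).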